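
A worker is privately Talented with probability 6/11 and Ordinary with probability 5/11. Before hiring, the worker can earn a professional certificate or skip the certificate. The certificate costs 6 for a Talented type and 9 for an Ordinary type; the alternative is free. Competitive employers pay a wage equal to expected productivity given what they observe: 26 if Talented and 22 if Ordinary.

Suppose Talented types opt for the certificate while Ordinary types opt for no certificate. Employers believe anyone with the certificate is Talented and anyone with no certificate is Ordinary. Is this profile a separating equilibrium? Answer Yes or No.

No

Under these beliefs, the certificate earns wage 26 and no certificate earns wage 22.
Talented: the certificate nets 26 − 6 = 20; no certificate nets 22. Talented would deviate to no certificate.
Ordinary: the certificate nets 26 − 9 = 17; no certificate nets 22. Ordinary prefers no certificate.
Talented has a profitable deviation, so the profile is not an equilibrium.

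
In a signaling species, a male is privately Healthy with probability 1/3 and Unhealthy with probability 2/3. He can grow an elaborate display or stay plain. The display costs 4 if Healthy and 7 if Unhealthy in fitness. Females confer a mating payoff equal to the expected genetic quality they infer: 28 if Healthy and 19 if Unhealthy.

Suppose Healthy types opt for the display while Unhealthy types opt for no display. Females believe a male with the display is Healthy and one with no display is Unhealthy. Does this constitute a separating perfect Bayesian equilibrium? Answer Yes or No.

Under these beliefs, the display earns mating payoff 28 and no display earns mating payoff 19.
Healthy: the display nets 28 − 4 = 24; no display nets 19. Healthy prefers the display.
Unhealthy: the display nets 28 − 7 = 21; no display nets 19. Unhealthy would deviate to the display.
Unhealthy has a profitable deviation, so the profile is not an equilibrium.

No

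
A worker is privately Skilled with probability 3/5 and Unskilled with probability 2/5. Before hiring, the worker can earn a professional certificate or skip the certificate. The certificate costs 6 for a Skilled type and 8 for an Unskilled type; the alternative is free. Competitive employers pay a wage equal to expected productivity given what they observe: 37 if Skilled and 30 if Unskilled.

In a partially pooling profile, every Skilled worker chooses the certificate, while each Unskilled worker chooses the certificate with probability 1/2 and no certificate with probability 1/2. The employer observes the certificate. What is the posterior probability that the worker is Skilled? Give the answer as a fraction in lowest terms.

P(the certificate) = (3/5)·1 + (2/5)·(1/2) = 4/5.
By Bayes' rule, P(Skilled | the certificate) = (3/5) / (4/5) = 3/4.

3/4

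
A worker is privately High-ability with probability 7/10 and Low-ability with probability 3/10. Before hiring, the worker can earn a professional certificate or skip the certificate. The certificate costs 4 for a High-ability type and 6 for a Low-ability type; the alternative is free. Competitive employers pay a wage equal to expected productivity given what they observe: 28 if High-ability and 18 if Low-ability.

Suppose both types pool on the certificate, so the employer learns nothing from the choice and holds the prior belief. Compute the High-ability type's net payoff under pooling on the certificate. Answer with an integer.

Pooled wage = 7/10·28 + 3/10·18 = 25.
High-ability pays cost 4 for the certificate, so net payoff = 25 − 4 = 21.

21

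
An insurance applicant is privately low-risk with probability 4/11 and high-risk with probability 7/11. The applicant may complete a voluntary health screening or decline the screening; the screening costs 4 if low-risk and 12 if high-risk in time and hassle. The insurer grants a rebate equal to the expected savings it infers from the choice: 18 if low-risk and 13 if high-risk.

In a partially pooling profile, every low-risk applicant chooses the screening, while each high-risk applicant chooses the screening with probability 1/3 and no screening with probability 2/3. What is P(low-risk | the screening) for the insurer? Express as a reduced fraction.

P(the screening) = (4/11)·1 + (7/11)·(1/3) = 19/33.
By Bayes' rule, P(low-risk | the screening) = (4/11) / (19/33) = 12/19.

12/19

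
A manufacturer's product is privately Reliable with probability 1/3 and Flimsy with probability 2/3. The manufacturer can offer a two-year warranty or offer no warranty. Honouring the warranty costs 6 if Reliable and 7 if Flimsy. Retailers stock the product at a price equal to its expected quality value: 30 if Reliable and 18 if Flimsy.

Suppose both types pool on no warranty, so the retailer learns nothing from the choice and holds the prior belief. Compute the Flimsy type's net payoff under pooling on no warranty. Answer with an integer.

Pooled price = 1/3·30 + 2/3·18 = 22.
Flimsy pays no cost for no warranty, so net payoff = 22.

22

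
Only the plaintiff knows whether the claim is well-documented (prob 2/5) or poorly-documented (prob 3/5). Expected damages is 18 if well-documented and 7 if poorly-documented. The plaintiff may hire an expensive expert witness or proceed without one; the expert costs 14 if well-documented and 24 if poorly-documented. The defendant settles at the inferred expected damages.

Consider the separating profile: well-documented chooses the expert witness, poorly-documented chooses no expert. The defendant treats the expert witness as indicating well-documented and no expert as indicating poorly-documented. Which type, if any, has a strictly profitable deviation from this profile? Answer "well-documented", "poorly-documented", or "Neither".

The expert witness pays 18; no expert pays 7.
well-documented: assigned the expert witness, nets 18 − 14 = 4; deviating to no expert nets 7.
poorly-documented: assigned no expert, nets 7; deviating to the expert witness nets 18 − 24 = -6.
The well-documented type gains 3 by deviating.

well-documented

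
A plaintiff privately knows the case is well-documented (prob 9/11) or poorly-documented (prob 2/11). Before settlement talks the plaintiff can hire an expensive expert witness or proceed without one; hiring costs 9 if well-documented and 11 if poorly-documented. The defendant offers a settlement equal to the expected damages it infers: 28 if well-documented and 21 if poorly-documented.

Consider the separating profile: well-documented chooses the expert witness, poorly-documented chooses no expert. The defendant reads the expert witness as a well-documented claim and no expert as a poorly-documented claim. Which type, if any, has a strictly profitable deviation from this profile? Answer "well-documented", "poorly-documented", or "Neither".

The expert witness pays 28; no expert pays 21.
well-documented: assigned the expert witness, nets 28 − 9 = 19; deviating to no expert nets 21.
poorly-documented: assigned no expert, nets 21; deviating to the expert witness nets 28 − 11 = 17.
The well-documented type gains 2 by deviating.

well-documented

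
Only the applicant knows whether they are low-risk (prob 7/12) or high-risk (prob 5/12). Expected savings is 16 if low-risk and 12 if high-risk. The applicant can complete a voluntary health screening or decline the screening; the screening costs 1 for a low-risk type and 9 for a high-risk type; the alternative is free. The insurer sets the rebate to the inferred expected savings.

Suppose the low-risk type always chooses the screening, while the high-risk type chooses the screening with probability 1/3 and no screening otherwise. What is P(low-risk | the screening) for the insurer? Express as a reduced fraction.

21/26

P(the screening) = (7/12)·1 + (5/12)·(1/3) = 13/18.
By Bayes' rule, P(low-risk | the screening) = (7/12) / (13/18) = 21/26.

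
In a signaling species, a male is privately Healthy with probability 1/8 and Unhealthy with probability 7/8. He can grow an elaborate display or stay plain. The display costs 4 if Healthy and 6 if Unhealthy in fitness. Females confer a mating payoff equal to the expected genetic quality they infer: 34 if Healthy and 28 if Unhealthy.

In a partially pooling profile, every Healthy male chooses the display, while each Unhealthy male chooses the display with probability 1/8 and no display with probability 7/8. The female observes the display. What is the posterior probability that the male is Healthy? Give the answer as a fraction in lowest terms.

8/15

P(the display) = (1/8)·1 + (7/8)·(1/8) = 15/64.
By Bayes' rule, P(Healthy | the display) = (1/8) / (15/64) = 8/15.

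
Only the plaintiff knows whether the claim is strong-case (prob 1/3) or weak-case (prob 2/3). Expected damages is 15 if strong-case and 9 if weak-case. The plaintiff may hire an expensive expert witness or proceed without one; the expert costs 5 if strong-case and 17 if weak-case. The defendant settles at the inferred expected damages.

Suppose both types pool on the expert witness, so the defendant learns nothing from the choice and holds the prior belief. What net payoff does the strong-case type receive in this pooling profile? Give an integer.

6

Pooled settlement = 1/3·15 + 2/3·9 = 11.
strong-case pays cost 5 for the expert witness, so net payoff = 11 − 5 = 6.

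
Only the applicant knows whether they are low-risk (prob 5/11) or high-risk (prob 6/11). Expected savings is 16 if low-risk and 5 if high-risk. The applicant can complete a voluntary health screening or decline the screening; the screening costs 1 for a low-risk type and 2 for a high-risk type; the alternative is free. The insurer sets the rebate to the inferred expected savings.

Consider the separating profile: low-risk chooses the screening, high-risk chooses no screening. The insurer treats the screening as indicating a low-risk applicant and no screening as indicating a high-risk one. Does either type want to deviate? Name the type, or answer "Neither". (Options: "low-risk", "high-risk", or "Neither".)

The screening pays 16; no screening pays 5.
low-risk: assigned the screening, nets 16 − 1 = 15; deviating to no screening nets 5.
high-risk: assigned no screening, nets 5; deviating to the screening nets 16 − 2 = 14.
The high-risk type gains 9 by deviating.

high-risk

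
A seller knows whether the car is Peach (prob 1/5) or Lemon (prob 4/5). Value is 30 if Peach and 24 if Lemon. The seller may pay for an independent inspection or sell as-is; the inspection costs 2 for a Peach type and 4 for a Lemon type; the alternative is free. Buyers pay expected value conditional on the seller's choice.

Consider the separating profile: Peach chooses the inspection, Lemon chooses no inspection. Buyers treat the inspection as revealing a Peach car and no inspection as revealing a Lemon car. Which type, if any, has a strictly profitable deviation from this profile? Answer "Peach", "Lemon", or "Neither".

Lemon

The inspection pays 30; no inspection pays 24.
Peach: assigned the inspection, nets 30 − 2 = 28; deviating to no inspection nets 24.
Lemon: assigned no inspection, nets 24; deviating to the inspection nets 30 − 4 = 26.
The Lemon type gains 2 by deviating.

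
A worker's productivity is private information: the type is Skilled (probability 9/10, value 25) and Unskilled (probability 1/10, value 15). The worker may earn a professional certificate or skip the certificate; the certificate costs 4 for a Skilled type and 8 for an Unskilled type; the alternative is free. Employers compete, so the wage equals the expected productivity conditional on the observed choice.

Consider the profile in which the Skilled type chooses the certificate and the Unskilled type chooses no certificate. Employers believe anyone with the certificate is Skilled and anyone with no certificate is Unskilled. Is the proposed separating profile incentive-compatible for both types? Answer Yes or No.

No

Under these beliefs, the certificate earns wage 25 and no certificate earns wage 15.
Skilled: the certificate nets 25 − 4 = 21; no certificate nets 15. Skilled prefers the certificate.
Unskilled: the certificate nets 25 − 8 = 17; no certificate nets 15. Unskilled would deviate to the certificate.
Unskilled has a profitable deviation, so the profile is not an equilibrium.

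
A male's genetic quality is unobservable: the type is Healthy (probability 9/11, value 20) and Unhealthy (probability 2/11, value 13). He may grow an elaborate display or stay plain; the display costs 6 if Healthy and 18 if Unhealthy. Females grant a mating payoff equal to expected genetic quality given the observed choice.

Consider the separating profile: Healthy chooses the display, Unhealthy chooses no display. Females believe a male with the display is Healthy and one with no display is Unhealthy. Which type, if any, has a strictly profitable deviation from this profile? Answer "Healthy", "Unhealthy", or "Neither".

Neither

The display pays 20; no display pays 13.
Healthy: assigned the display, nets 20 − 6 = 14; deviating to no display nets 13.
Unhealthy: assigned no display, nets 13; deviating to the display nets 20 − 18 = 2.
Both types strictly prefer their assigned action; no profitable deviation.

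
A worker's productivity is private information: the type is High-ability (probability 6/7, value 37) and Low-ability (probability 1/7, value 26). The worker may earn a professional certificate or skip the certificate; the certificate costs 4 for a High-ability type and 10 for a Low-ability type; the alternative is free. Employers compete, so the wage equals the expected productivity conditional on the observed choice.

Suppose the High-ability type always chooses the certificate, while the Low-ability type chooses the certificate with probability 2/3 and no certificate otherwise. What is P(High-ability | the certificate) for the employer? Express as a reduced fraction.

P(the certificate) = (6/7)·1 + (1/7)·(2/3) = 20/21.
By Bayes' rule, P(High-ability | the certificate) = (6/7) / (20/21) = 9/10.

9/10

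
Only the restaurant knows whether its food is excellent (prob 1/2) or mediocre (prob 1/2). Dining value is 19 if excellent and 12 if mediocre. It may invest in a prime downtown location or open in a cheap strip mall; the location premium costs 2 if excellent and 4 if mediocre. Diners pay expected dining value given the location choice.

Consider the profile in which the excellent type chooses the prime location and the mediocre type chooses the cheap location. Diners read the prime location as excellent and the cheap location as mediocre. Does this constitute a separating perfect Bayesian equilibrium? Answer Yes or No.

Under these beliefs, the prime location earns price premium 19 and the cheap location earns price premium 12.
excellent: the prime location nets 19 − 2 = 17; the cheap location nets 12. excellent prefers the prime location.
mediocre: the prime location nets 19 − 4 = 15; the cheap location nets 12. mediocre would deviate to the prime location.
mediocre has a profitable deviation, so the profile is not an equilibrium.

No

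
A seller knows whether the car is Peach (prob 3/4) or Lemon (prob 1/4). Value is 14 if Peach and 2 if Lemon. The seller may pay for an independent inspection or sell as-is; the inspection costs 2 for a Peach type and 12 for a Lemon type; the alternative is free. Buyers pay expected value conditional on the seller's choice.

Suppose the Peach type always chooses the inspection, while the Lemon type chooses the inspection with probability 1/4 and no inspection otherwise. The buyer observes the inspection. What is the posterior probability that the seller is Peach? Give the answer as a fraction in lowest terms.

12/13

P(the inspection) = (3/4)·1 + (1/4)·(1/4) = 13/16.
By Bayes' rule, P(Peach | the inspection) = (3/4) / (13/16) = 12/13.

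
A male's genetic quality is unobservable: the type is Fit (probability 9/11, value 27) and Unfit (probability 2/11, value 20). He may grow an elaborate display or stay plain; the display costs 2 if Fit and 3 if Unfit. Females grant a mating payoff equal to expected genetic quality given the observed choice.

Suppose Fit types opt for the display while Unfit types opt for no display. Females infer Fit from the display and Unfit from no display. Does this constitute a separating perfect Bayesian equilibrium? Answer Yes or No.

No

Under these beliefs, the display earns mating payoff 27 and no display earns mating payoff 20.
Fit: the display nets 27 − 2 = 25; no display nets 20. Fit prefers the display.
Unfit: the display nets 27 − 3 = 24; no display nets 20. Unfit would deviate to the display.
Unfit has a profitable deviation, so the profile is not an equilibrium.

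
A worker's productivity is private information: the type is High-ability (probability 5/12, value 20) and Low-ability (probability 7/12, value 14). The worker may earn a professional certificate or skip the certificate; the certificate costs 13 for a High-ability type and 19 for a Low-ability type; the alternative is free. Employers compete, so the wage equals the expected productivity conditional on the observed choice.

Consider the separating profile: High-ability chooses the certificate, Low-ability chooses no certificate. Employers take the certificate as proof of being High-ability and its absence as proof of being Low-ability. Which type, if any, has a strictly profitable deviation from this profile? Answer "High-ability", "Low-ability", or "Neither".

High-ability

The certificate pays 20; no certificate pays 14.
High-ability: assigned the certificate, nets 20 − 13 = 7; deviating to no certificate nets 14.
Low-ability: assigned no certificate, nets 14; deviating to the certificate nets 20 − 19 = 1.
The High-ability type gains 7 by deviating.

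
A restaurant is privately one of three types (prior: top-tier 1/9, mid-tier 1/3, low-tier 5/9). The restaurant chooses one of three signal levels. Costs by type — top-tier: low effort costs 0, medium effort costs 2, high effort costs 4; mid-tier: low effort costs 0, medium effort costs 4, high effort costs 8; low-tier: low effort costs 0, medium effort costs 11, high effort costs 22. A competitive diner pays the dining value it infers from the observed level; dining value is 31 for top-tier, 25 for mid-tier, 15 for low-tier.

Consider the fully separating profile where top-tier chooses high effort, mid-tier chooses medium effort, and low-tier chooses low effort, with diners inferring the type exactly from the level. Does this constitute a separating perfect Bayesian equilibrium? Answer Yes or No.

Separating price premiums: high effort → 31, medium effort → 25, low effort → 15.
top-tier (assigned high effort): low effort: 15 − 0 = 15; medium effort: 25 − 2 = 23; high effort: 31 − 4 = 27. top-tier stays.
mid-tier (assigned medium effort): low effort: 15 − 0 = 15; medium effort: 25 − 4 = 21; high effort: 31 − 8 = 23. mid-tier prefers high effort.
low-tier (assigned low effort): low effort: 15 − 0 = 15; medium effort: 25 − 11 = 14; high effort: 31 − 22 = 9. low-tier stays.
At least one type deviates; the separating profile fails.

No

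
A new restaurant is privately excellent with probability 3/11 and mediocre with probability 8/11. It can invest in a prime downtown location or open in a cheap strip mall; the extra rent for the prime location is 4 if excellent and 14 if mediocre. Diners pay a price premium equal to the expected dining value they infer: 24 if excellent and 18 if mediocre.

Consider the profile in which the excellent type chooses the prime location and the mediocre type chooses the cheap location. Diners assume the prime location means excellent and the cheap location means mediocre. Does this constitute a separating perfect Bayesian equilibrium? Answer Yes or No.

Under these beliefs, the prime location earns price premium 24 and the cheap location earns price premium 18.
excellent: the prime location nets 24 − 4 = 20; the cheap location nets 18. excellent prefers the prime location.
mediocre: the prime location nets 24 − 14 = 10; the cheap location nets 18. mediocre prefers the cheap location.
Neither type deviates, so the separating profile is an equilibrium.

Yes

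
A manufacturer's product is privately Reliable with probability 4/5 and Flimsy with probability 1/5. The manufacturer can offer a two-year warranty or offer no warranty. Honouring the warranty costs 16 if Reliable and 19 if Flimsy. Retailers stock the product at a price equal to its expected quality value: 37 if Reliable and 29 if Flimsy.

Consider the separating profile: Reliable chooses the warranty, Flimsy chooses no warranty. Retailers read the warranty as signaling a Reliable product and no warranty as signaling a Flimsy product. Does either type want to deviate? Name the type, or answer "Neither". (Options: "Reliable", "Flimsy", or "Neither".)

The warranty pays 37; no warranty pays 29.
Reliable: assigned the warranty, nets 37 − 16 = 21; deviating to no warranty nets 29.
Flimsy: assigned no warranty, nets 29; deviating to the warranty nets 37 − 19 = 18.
The Reliable type gains 8 by deviating.

Reliable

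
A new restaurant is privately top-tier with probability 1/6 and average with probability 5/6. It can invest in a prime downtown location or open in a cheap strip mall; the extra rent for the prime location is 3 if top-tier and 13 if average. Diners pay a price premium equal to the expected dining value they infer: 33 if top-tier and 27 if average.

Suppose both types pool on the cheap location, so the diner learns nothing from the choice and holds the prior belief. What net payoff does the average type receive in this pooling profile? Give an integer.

28

Pooled price premium = 1/6·33 + 5/6·27 = 28.
average pays no cost for the cheap location, so net payoff = 28.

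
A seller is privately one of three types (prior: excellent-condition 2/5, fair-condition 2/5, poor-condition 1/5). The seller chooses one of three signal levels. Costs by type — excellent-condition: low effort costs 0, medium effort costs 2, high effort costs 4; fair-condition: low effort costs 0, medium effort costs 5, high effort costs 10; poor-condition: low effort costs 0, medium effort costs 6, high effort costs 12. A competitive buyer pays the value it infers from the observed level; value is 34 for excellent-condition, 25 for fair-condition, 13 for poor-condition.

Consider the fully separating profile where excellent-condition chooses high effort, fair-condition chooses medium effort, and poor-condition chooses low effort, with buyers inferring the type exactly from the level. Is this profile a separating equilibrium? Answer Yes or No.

Separating prices: high effort → 34, medium effort → 25, low effort → 13.
excellent-condition (assigned high effort): low effort: 13 − 0 = 13; medium effort: 25 − 2 = 23; high effort: 34 − 4 = 30. excellent-condition stays.
fair-condition (assigned medium effort): low effort: 13 − 0 = 13; medium effort: 25 − 5 = 20; high effort: 34 − 10 = 24. fair-condition prefers high effort.
poor-condition (assigned low effort): low effort: 13 − 0 = 13; medium effort: 25 − 6 = 19; high effort: 34 − 12 = 22. poor-condition prefers high effort.
At least one type deviates; the separating profile fails.

No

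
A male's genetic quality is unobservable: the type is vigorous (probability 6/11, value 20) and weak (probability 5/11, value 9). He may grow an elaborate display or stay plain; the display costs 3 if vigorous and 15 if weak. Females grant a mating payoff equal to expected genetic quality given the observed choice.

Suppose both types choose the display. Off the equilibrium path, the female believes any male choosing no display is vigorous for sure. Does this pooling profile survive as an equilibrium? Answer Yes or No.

No

On path, the female holds the prior and pays 6/11·20 + 5/11·9 = 15. Off path (no display), believing vigorous, it pays 20.
vigorous: the display nets 15 − 3 = 12; no display nets 20. vigorous would deviate.
weak: the display nets 15 − 15 = 0; no display nets 20. weak would deviate.
A type deviates, so pooling fails.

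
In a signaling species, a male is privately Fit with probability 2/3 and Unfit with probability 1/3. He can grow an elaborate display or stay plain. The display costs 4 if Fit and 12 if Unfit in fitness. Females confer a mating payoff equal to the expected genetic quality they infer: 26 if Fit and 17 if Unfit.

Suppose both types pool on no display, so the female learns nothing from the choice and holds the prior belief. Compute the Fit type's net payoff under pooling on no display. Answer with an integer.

Pooled mating payoff = 2/3·26 + 1/3·17 = 23.
Fit pays no cost for no display, so net payoff = 23.

23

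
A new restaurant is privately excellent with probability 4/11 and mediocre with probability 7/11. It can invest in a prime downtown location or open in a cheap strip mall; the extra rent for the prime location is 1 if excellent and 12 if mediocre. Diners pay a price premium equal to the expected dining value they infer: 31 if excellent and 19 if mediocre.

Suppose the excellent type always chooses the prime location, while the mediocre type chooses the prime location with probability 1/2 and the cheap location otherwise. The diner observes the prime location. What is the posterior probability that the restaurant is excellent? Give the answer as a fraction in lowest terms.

8/15

P(the prime location) = (4/11)·1 + (7/11)·(1/2) = 15/22.
By Bayes' rule, P(excellent | the prime location) = (4/11) / (15/22) = 8/15.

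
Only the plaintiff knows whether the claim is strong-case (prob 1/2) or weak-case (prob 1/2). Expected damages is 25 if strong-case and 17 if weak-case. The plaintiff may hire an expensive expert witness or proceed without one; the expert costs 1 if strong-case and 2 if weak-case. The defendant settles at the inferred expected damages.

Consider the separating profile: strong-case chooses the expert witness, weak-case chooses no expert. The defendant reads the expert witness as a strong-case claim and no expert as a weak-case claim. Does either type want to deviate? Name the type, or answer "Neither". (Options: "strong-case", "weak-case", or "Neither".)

The expert witness pays 25; no expert pays 17.
strong-case: assigned the expert witness, nets 25 − 1 = 24; deviating to no expert nets 17.
weak-case: assigned no expert, nets 17; deviating to the expert witness nets 25 − 2 = 23.
The weak-case type gains 6 by deviating.

weak-case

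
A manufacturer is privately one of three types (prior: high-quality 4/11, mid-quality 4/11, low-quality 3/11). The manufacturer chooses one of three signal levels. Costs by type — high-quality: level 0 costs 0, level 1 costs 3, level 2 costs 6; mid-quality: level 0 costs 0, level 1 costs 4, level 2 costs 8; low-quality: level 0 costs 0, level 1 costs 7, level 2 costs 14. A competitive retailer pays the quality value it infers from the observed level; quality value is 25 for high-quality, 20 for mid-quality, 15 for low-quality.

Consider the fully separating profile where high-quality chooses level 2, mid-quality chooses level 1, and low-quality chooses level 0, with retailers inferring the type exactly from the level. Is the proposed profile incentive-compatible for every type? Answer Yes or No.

Separating prices: level 2 → 25, level 1 → 20, level 0 → 15.
high-quality (assigned level 2): level 0: 15 − 0 = 15; level 1: 20 − 3 = 17; level 2: 25 − 6 = 19. high-quality stays.
mid-quality (assigned level 1): level 0: 15 − 0 = 15; level 1: 20 − 4 = 16; level 2: 25 − 8 = 17. mid-quality prefers level 2.
low-quality (assigned level 0): level 0: 15 − 0 = 15; level 1: 20 − 7 = 13; level 2: 25 − 14 = 11. low-quality stays.
At least one type deviates; the separating profile fails.

No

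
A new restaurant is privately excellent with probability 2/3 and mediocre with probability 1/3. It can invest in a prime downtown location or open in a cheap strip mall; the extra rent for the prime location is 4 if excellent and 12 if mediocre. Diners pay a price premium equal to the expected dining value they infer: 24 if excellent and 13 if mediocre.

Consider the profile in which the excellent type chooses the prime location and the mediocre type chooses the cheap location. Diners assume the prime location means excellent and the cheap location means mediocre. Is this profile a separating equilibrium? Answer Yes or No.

Under these beliefs, the prime location earns price premium 24 and the cheap location earns price premium 13.
excellent: the prime location nets 24 − 4 = 20; the cheap location nets 13. excellent prefers the prime location.
mediocre: the prime location nets 24 − 12 = 12; the cheap location nets 13. mediocre prefers the cheap location.
Neither type deviates, so the separating profile is an equilibrium.

Yes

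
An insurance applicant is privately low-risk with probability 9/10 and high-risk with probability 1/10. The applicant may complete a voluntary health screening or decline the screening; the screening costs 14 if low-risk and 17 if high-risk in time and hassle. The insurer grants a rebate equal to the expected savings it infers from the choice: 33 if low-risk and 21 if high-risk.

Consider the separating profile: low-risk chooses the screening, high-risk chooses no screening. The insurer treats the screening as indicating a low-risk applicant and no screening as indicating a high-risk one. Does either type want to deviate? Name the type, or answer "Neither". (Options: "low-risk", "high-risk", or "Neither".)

low-risk

The screening pays 33; no screening pays 21.
low-risk: assigned the screening, nets 33 − 14 = 19; deviating to no screening nets 21.
high-risk: assigned no screening, nets 21; deviating to the screening nets 33 − 17 = 16.
The low-risk type gains 2 by deviating.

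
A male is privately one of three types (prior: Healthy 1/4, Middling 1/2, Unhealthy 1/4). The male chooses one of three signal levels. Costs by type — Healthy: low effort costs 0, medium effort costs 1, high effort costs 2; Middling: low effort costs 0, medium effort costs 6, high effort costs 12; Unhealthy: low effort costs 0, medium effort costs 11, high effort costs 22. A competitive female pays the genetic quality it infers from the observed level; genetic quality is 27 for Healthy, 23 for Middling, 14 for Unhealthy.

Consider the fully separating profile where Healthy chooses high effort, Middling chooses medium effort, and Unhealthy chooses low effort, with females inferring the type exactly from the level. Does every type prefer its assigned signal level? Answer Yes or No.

Yes

Separating mating payoffs: high effort → 27, medium effort → 23, low effort → 14.
Healthy (assigned high effort): low effort: 14 − 0 = 14; medium effort: 23 − 1 = 22; high effort: 27 − 2 = 25. Healthy stays.
Middling (assigned medium effort): low effort: 14 − 0 = 14; medium effort: 23 − 6 = 17; high effort: 27 − 12 = 15. Middling stays.
Unhealthy (assigned low effort): low effort: 14 − 0 = 14; medium effort: 23 − 11 = 12; high effort: 27 − 22 = 5. Unhealthy stays.
Every type prefers its assigned level; separation holds.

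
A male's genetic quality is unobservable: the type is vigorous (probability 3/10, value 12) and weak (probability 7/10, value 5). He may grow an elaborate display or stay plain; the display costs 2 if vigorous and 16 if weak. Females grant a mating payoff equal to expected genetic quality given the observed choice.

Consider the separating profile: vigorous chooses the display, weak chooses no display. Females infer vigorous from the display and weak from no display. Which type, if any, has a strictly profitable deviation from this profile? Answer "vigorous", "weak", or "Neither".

The display pays 12; no display pays 5.
vigorous: assigned the display, nets 12 − 2 = 10; deviating to no display nets 5.
weak: assigned no display, nets 5; deviating to the display nets 12 − 16 = -4.
Both types strictly prefer their assigned action; no profitable deviation.

Neither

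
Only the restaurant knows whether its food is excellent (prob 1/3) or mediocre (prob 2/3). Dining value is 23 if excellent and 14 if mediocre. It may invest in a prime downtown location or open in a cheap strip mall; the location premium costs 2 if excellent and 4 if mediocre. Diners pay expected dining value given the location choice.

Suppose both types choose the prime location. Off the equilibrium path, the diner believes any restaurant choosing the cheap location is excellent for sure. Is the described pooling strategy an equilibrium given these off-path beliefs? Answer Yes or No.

No

On path, the diner holds the prior and pays 1/3·23 + 2/3·14 = 17. Off path (the cheap location), believing excellent, it pays 23.
excellent: the prime location nets 17 − 2 = 15; the cheap location nets 23. excellent would deviate.
mediocre: the prime location nets 17 − 4 = 13; the cheap location nets 23. mediocre would deviate.
A type deviates, so pooling fails.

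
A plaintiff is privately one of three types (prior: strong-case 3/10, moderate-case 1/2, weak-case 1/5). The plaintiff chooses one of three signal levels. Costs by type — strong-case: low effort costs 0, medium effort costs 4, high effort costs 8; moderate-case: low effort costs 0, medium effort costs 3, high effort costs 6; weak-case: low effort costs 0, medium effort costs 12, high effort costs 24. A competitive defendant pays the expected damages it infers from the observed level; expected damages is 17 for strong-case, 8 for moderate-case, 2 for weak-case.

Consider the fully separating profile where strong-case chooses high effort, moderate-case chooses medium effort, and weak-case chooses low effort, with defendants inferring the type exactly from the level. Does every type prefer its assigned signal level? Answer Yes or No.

Separating settlements: high effort → 17, medium effort → 8, low effort → 2.
strong-case (assigned high effort): low effort: 2 − 0 = 2; medium effort: 8 − 4 = 4; high effort: 17 − 8 = 9. strong-case stays.
moderate-case (assigned medium effort): low effort: 2 − 0 = 2; medium effort: 8 − 3 = 5; high effort: 17 − 6 = 11. moderate-case prefers high effort.
weak-case (assigned low effort): low effort: 2 − 0 = 2; medium effort: 8 − 12 = -4; high effort: 17 − 24 = -7. weak-case stays.
At least one type deviates; the separating profile fails.

No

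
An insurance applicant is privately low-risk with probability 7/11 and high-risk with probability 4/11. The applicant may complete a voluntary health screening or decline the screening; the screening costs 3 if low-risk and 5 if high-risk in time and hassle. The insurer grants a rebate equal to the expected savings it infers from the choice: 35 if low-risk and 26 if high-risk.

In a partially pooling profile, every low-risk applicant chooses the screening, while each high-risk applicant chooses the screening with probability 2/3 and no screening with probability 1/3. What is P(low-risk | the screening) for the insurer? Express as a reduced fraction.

21/29

P(the screening) = (7/11)·1 + (4/11)·(2/3) = 29/33.
By Bayes' rule, P(low-risk | the screening) = (7/11) / (29/33) = 21/29.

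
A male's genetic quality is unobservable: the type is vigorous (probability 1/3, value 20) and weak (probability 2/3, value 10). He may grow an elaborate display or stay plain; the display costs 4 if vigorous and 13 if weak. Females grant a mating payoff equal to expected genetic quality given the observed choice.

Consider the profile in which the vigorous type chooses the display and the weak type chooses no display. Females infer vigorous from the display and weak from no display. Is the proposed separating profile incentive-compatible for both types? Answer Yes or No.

Yes

Under these beliefs, the display earns mating payoff 20 and no display earns mating payoff 10.
vigorous: the display nets 20 − 4 = 16; no display nets 10. vigorous prefers the display.
weak: the display nets 20 − 13 = 7; no display nets 10. weak prefers no display.
Neither type deviates, so the separating profile is an equilibrium.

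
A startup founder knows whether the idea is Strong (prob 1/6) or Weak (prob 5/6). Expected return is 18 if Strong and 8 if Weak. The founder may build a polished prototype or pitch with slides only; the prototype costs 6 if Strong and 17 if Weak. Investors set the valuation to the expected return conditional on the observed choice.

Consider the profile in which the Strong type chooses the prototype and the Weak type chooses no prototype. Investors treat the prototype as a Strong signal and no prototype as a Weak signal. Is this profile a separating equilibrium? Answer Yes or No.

Yes

Under these beliefs, the prototype earns valuation 18 and no prototype earns valuation 8.
Strong: the prototype nets 18 − 6 = 12; no prototype nets 8. Strong prefers the prototype.
Weak: the prototype nets 18 − 17 = 1; no prototype nets 8. Weak prefers no prototype.
Neither type deviates, so the separating profile is an equilibrium.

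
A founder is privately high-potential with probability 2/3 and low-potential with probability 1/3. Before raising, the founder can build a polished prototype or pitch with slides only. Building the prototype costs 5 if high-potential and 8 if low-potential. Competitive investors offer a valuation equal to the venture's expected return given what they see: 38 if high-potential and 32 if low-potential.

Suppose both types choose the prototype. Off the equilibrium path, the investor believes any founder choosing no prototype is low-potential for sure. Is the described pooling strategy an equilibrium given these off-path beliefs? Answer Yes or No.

On path, the investor holds the prior and pays 2/3·38 + 1/3·32 = 36. Off path (no prototype), believing low-potential, it pays 32.
high-potential: the prototype nets 36 − 5 = 31; no prototype nets 32. high-potential would deviate.
low-potential: the prototype nets 36 − 8 = 28; no prototype nets 32. low-potential would deviate.
A type deviates, so pooling fails.

No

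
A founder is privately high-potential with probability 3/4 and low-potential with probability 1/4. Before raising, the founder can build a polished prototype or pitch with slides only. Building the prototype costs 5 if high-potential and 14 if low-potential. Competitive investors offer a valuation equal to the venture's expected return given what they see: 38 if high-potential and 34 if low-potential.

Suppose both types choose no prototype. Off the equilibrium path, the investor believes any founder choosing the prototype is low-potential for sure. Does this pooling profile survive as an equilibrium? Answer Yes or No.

On path, the investor holds the prior and pays 3/4·38 + 1/4·34 = 37. Off path (the prototype), believing low-potential, it pays 34.
high-potential: no prototype nets 37; the prototype nets 34 − 5 = 29. high-potential stays.
low-potential: no prototype nets 37; the prototype nets 34 − 14 = 20. low-potential stays.
No type deviates, so pooling is sustained.

Yes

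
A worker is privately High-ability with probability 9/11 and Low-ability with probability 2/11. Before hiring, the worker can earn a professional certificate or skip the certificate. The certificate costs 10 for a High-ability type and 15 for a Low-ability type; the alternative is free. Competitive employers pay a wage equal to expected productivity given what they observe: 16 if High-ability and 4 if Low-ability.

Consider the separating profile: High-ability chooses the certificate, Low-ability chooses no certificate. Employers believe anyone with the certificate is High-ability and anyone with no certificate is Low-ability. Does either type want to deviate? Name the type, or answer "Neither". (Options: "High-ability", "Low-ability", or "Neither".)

Neither

The certificate pays 16; no certificate pays 4.
High-ability: assigned the certificate, nets 16 − 10 = 6; deviating to no certificate nets 4.
Low-ability: assigned no certificate, nets 4; deviating to the certificate nets 16 − 15 = 1.
Both types strictly prefer their assigned action; no profitable deviation.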